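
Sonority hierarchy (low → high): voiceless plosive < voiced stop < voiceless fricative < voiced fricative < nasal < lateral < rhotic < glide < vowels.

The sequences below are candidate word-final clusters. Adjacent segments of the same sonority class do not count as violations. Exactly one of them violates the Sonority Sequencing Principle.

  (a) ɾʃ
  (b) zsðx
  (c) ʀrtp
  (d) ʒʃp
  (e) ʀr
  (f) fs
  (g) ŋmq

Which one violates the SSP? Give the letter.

(a) 7-3 → obeys
(b) 4-3-4-3 → violates
(c) 7-7-1-1 → obeys
(d) 4-3-1 → obeys
(e) 7-7 → obeys
(f) 3-3 → obeys
(g) 5-5-1 → obeys

b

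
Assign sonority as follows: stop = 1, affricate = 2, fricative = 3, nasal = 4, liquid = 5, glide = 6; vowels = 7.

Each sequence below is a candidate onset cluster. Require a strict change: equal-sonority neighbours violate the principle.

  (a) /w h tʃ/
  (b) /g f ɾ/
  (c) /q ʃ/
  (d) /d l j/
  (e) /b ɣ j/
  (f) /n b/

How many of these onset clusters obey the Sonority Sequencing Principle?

4

(a) 6-3-2 → violates
(b) 1-3-5 → obeys
(c) 1-3 → obeys
(d) 1-5-6 → obeys
(e) 1-3-6 → obeys
(f) 4-1 → violates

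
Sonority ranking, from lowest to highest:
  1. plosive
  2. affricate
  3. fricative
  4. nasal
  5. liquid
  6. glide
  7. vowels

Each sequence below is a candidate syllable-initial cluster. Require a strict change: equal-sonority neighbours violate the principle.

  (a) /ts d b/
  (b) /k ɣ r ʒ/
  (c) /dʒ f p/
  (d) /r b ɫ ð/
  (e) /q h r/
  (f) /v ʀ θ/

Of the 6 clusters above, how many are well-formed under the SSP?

(a) 2-1-1 → violates
(b) 1-3-5-3 → violates
(c) 2-3-1 → violates
(d) 5-1-5-3 → violates
(e) 1-3-5 → obeys
(f) 3-5-3 → violates

1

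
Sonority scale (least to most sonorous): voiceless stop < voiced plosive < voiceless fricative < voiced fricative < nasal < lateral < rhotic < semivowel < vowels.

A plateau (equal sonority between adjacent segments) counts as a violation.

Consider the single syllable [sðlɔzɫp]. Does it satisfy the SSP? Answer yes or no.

no

Onset: /s/ is a voiceless fricative (sonority 3), /ð/ is a voiced fricative (sonority 4), /l/ is a lateral (sonority 6); then the nucleus /ɔ/ (sonority 9).
Onset profile 3-4-6-9 — rises to the nucleus.
Coda: /z/ is a voiced fricative (sonority 4), /ɫ/ is a lateral (sonority 6), /p/ is a voiceless stop (sonority 1).
Coda profile 9-4-6-1 — does not strictly fall throughout.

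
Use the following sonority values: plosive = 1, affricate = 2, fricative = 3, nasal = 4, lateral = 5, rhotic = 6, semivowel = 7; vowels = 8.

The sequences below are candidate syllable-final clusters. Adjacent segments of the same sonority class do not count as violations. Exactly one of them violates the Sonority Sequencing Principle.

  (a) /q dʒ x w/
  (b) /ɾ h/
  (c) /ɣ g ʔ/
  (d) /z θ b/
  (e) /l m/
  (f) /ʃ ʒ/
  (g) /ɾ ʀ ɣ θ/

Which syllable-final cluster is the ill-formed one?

(a) 1-2-3-7 → violates
(b) 6-3 → obeys
(c) 3-1-1 → obeys
(d) 3-3-1 → obeys
(e) 5-4 → obeys
(f) 3-3 → obeys
(g) 6-6-3-3 → obeys

a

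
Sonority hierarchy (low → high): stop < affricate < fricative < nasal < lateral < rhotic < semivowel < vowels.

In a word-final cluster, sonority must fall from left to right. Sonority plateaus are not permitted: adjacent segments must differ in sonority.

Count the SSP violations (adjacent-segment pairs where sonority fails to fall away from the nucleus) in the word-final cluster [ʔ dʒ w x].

/ʔ/: stop = 1.
/dʒ/: affricate = 2.
/w/: semivowel = 7.
/x/: fricative = 3.
/ʔ/→/dʒ/: 1→2 (does not fall) — violation.
/dʒ/→/w/: 2→7 (does not fall) — violation.
/w/→/x/: 7→3 (falls) — ok.

2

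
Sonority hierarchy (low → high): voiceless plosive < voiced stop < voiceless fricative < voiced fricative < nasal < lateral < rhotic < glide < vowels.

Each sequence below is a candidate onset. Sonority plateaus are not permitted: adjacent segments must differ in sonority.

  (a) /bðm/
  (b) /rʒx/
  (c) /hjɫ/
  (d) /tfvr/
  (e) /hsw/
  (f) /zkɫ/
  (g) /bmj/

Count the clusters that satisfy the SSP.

(a) sonority 2-4-5: well-formed.
(b) sonority 7-4-3: ill-formed.
(c) sonority 3-8-6: ill-formed.
(d) sonority 1-3-4-7: well-formed.
(e) sonority 3-3-8: ill-formed.
(f) sonority 4-1-6: ill-formed.
(g) sonority 2-5-8: well-formed.

3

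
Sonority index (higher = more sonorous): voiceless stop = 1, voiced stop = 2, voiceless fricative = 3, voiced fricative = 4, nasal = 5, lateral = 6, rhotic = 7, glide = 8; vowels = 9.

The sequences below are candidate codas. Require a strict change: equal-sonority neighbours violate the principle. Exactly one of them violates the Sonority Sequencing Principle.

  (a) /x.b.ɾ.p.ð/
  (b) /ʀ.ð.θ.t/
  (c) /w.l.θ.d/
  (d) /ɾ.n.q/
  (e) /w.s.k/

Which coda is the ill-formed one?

a

(a) sonority 3-2-7-1-4: ill-formed.
(b) sonority 7-4-3-1: well-formed.
(c) sonority 8-6-3-2: well-formed.
(d) sonority 7-5-1: well-formed.
(e) sonority 8-3-1: well-formed.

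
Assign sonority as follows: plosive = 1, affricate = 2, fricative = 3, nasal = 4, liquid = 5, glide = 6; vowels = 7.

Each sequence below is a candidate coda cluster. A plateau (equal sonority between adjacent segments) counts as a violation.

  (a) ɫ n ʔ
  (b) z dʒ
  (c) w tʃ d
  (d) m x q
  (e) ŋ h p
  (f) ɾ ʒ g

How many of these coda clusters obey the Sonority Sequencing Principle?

(a) ɫ n ʔ: profile 5-4-1 — obeys.
(b) z dʒ: profile 3-2 — obeys.
(c) w tʃ d: profile 6-2-1 — obeys.
(d) m x q: profile 4-3-1 — obeys.
(e) ŋ h p: profile 4-3-1 — obeys.
(f) ɾ ʒ g: profile 5-3-1 — obeys.

6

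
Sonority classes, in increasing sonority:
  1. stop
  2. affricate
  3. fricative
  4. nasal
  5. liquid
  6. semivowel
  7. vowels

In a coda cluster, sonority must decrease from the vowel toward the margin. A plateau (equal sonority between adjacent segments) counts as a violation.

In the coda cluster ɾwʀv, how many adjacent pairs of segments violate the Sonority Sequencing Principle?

/ɾ/ is a liquid (sonority 5).
/w/ is a semivowel (sonority 6).
/ʀ/ is a liquid (sonority 5).
/v/ is a fricative (sonority 3).
/ɾ/→/w/: 5→6 (does not fall) — violation.
/w/→/ʀ/: 6→5 (falls) — ok.
/ʀ/→/v/: 5→3 (falls) — ok.

1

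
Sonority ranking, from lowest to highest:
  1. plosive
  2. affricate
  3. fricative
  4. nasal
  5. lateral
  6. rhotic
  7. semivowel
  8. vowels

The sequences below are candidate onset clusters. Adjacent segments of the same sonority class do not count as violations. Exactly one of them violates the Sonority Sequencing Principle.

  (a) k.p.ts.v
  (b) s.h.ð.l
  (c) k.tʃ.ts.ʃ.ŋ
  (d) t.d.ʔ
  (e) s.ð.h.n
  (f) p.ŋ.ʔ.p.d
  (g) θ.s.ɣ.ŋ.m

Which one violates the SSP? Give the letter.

f

(a) k.p.ts.v: profile 1-1-2-3 — obeys.
(b) s.h.ð.l: profile 3-3-3-5 — obeys.
(c) k.tʃ.ts.ʃ.ŋ: profile 1-2-2-3-4 — obeys.
(d) t.d.ʔ: profile 1-1-1 — obeys.
(e) s.ð.h.n: profile 3-3-3-4 — obeys.
(f) p.ŋ.ʔ.p.d: profile 1-4-1-1-1 — violates.
(g) θ.s.ɣ.ŋ.m: profile 3-3-3-4-4 — obeys.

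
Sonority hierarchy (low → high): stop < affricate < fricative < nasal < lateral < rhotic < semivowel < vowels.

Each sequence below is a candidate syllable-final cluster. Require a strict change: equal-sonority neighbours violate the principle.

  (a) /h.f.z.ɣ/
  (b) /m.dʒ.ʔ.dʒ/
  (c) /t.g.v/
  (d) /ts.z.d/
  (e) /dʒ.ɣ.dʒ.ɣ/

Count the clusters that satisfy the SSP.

0

(a) /h.f.z.ɣ/: profile 3-3-3-3 — violates.
(b) /m.dʒ.ʔ.dʒ/: profile 4-2-1-2 — violates.
(c) /t.g.v/: profile 1-1-3 — violates.
(d) /ts.z.d/: profile 2-3-1 — violates.
(e) /dʒ.ɣ.dʒ.ɣ/: profile 2-3-2-3 — violates.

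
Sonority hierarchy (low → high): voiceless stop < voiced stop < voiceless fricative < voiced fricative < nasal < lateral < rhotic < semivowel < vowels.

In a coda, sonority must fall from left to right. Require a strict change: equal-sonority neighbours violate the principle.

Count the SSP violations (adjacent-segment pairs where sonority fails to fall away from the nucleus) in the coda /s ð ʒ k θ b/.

/s/: voiceless fricative = 3.
/ð/: voiced fricative = 4.
/ʒ/: voiced fricative = 4.
/k/: voiceless stop = 1.
/θ/: voiceless fricative = 3.
/b/: voiced stop = 2.
/s/→/ð/: 3→4 (does not fall) — violation.
/ð/→/ʒ/: 4→4 (plateau) — violation.
/ʒ/→/k/: 4→1 (falls) — ok.
/k/→/θ/: 1→3 (does not fall) — violation.
/θ/→/b/: 3→2 (falls) — ok.

3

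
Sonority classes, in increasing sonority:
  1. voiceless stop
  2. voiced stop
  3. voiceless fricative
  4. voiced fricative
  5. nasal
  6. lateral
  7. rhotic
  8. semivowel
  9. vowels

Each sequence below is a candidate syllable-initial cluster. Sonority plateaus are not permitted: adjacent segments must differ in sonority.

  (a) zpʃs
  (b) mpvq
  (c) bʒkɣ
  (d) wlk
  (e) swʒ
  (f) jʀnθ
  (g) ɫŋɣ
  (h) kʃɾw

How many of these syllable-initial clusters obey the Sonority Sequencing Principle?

1

(a) sonority 4-1-3-3: ill-formed.
(b) sonority 5-1-4-1: ill-formed.
(c) sonority 2-4-1-4: ill-formed.
(d) sonority 8-6-1: ill-formed.
(e) sonority 3-8-4: ill-formed.
(f) sonority 8-7-5-3: ill-formed.
(g) sonority 6-5-4: ill-formed.
(h) sonority 1-3-7-8: well-formed.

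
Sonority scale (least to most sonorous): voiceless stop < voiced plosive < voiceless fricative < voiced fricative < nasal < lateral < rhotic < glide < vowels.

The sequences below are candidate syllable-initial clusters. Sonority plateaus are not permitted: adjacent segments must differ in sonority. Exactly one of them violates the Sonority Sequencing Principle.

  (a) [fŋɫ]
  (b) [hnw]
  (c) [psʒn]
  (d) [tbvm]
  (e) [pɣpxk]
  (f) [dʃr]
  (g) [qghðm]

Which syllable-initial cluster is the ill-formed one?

(a) [fŋɫ]: profile 3-5-6 — obeys.
(b) [hnw]: profile 3-5-8 — obeys.
(c) [psʒn]: profile 1-3-4-5 — obeys.
(d) [tbvm]: profile 1-2-4-5 — obeys.
(e) [pɣpxk]: profile 1-4-1-3-1 — violates.
(f) [dʃr]: profile 2-3-7 — obeys.
(g) [qghðm]: profile 1-2-3-4-5 — obeys.

e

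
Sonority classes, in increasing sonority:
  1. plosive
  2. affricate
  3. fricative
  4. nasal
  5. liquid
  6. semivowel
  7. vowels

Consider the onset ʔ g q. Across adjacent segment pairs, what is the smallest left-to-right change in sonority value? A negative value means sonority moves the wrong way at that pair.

0

/ʔ/: plosive = 1.
/g/: plosive = 1.
/q/: plosive = 1.
/ʔ/→/g/: change +0.
/g/→/q/: change +0.
Minimum = 0.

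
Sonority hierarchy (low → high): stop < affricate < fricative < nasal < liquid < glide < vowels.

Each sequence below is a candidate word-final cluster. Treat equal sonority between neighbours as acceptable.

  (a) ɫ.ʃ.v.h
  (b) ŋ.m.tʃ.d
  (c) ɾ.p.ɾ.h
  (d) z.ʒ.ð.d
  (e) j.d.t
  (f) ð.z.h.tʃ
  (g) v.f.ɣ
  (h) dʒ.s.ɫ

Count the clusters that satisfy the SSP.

6

(a) sonority 5-3-3-3: well-formed.
(b) sonority 4-4-2-1: well-formed.
(c) sonority 5-1-5-3: ill-formed.
(d) sonority 3-3-3-1: well-formed.
(e) sonority 6-1-1: well-formed.
(f) sonority 3-3-3-2: well-formed.
(g) sonority 3-3-3: well-formed.
(h) sonority 2-3-5: ill-formed.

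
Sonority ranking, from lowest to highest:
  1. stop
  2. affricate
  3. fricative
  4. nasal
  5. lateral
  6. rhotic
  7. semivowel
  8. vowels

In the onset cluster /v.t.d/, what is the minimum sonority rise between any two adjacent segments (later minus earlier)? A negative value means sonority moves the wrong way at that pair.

-2

/v/: fricative = 3.
/t/: stop = 1.
/d/: stop = 1.
/v/→/t/: change -2.
/t/→/d/: change +0.
Minimum = -2.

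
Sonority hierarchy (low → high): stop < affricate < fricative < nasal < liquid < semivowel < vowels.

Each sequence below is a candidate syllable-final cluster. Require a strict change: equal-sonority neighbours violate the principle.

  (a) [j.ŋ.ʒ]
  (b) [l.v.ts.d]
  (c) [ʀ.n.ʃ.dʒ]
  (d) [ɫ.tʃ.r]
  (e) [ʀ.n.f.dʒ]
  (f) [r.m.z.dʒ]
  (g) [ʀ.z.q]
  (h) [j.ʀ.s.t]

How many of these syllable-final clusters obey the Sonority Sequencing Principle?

7

(a) [j.ŋ.ʒ]: profile 6-4-3 — obeys.
(b) [l.v.ts.d]: profile 5-3-2-1 — obeys.
(c) [ʀ.n.ʃ.dʒ]: profile 5-4-3-2 — obeys.
(d) [ɫ.tʃ.r]: profile 5-2-5 — violates.
(e) [ʀ.n.f.dʒ]: profile 5-4-3-2 — obeys.
(f) [r.m.z.dʒ]: profile 5-4-3-2 — obeys.
(g) [ʀ.z.q]: profile 5-3-1 — obeys.
(h) [j.ʀ.s.t]: profile 6-5-3-1 — obeys.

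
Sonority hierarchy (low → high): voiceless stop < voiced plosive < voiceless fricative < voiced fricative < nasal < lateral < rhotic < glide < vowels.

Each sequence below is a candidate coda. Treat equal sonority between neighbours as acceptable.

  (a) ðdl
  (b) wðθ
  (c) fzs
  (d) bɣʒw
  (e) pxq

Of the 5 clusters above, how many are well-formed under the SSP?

1

(a) 4-2-6 → violates
(b) 8-4-3 → obeys
(c) 3-4-3 → violates
(d) 2-4-4-8 → violates
(e) 1-3-1 → violates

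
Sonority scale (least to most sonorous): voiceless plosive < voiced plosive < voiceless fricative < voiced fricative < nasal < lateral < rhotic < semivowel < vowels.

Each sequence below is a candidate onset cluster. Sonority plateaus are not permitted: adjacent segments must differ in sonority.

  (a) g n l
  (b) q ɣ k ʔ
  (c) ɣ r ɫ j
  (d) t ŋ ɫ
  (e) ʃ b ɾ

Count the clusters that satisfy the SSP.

(a) 2-5-6 → obeys
(b) 1-4-1-1 → violates
(c) 4-7-6-8 → violates
(d) 1-5-6 → obeys
(e) 3-2-7 → violates

2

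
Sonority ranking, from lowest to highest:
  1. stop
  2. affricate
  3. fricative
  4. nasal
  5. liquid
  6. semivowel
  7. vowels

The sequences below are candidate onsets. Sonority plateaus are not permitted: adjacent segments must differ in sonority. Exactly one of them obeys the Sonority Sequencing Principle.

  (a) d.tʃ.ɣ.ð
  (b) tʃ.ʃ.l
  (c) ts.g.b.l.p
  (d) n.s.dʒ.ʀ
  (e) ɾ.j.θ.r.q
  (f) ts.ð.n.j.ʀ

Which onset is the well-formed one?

b

(a) d.tʃ.ɣ.ð: profile 1-2-3-3 — violates.
(b) tʃ.ʃ.l: profile 2-3-5 — obeys.
(c) ts.g.b.l.p: profile 2-1-1-5-1 — violates.
(d) n.s.dʒ.ʀ: profile 4-3-2-5 — violates.
(e) ɾ.j.θ.r.q: profile 5-6-3-5-1 — violates.
(f) ts.ð.n.j.ʀ: profile 2-3-4-6-5 — violates.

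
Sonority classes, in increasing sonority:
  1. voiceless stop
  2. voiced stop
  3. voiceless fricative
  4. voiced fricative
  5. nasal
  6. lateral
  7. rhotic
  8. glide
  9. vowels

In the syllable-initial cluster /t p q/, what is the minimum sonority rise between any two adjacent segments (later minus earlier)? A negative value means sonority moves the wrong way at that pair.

/t/ is a voiceless stop (sonority 1).
/p/ is a voiceless stop (sonority 1).
/q/ is a voiceless stop (sonority 1).
/t/→/p/: change +0.
/p/→/q/: change +0.
Minimum = 0.

0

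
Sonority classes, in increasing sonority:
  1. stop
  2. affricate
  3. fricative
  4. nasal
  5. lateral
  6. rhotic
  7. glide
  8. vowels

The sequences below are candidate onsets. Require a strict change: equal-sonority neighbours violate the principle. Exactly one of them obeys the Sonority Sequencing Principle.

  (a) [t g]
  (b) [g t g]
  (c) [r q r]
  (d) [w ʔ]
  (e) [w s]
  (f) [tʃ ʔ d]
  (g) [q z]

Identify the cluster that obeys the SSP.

(a) sonority 1-1: ill-formed.
(b) sonority 1-1-1: ill-formed.
(c) sonority 6-1-6: ill-formed.
(d) sonority 7-1: ill-formed.
(e) sonority 7-3: ill-formed.
(f) sonority 2-1-1: ill-formed.
(g) sonority 1-3: well-formed.

g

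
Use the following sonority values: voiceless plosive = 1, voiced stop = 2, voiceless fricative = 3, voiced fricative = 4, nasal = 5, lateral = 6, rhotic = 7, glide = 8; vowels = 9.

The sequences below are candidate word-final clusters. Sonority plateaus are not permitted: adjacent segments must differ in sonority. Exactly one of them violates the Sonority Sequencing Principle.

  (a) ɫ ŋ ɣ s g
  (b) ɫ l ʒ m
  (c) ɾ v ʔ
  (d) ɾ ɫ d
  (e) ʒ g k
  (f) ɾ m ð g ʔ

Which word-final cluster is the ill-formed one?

(a) 6-5-4-3-2 → obeys
(b) 6-6-4-5 → violates
(c) 7-4-1 → obeys
(d) 7-6-2 → obeys
(e) 4-2-1 → obeys
(f) 7-5-4-2-1 → obeys

b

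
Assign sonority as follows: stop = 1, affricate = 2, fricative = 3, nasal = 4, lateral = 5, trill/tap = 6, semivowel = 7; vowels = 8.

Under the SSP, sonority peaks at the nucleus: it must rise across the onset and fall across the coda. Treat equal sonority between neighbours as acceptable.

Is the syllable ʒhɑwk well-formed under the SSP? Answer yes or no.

Onset: /ʒ/ is a fricative (sonority 3), /h/ is a fricative (sonority 3); then the nucleus /ɑ/ (sonority 8).
Onset profile 3-3-8 — rises to the nucleus.
Coda: /w/ is a semivowel (sonority 7), /k/ is a stop (sonority 1).
Coda profile 8-7-1 — falls from the nucleus.

yes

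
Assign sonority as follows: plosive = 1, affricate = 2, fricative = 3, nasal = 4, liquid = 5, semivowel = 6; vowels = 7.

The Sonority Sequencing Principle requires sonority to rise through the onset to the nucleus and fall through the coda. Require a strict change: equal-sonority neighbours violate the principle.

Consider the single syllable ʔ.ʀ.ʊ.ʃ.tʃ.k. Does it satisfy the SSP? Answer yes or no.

yes

Onset: /ʔ/ is a plosive (sonority 1), /ʀ/ is a liquid (sonority 5); then the nucleus /ʊ/ (sonority 7).
Onset profile 1-5-7 — rises to the nucleus.
Coda: /ʃ/ is a fricative (sonority 3), /tʃ/ is an affricate (sonority 2), /k/ is a plosive (sonority 1).
Coda profile 7-3-2-1 — falls from the nucleus.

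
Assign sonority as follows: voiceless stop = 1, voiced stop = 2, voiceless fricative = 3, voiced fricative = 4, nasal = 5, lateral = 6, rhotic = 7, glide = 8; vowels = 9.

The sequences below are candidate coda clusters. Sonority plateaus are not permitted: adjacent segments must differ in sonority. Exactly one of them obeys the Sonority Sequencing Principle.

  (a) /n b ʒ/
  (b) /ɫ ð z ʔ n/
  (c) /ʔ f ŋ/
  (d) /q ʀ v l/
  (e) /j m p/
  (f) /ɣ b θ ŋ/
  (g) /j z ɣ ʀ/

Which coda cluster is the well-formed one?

(a) /n b ʒ/: profile 5-2-4 — violates.
(b) /ɫ ð z ʔ n/: profile 6-4-4-1-5 — violates.
(c) /ʔ f ŋ/: profile 1-3-5 — violates.
(d) /q ʀ v l/: profile 1-7-4-6 — violates.
(e) /j m p/: profile 8-5-1 — obeys.
(f) /ɣ b θ ŋ/: profile 4-2-3-5 — violates.
(g) /j z ɣ ʀ/: profile 8-4-4-7 — violates.

e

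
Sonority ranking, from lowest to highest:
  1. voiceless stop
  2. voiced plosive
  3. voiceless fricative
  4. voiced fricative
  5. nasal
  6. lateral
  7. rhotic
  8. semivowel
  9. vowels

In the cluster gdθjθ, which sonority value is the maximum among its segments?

8

/g/ — voiced plosive, sonority 2.
/d/ — voiced plosive, sonority 2.
/θ/ — voiceless fricative, sonority 3.
/j/ — semivowel, sonority 8.
/θ/ — voiceless fricative, sonority 3.
The maximum is 8.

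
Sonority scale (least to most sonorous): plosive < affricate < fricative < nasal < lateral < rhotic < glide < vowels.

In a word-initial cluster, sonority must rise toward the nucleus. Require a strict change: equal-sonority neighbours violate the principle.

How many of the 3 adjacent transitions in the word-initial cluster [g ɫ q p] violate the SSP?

2

/g/ — plosive, sonority 1.
/ɫ/ — lateral, sonority 5.
/q/ — plosive, sonority 1.
/p/ — plosive, sonority 1.
/g/→/ɫ/: 1→5 (rises) — ok.
/ɫ/→/q/: 5→1 (does not rise) — violation.
/q/→/p/: 1→1 (plateau) — violation.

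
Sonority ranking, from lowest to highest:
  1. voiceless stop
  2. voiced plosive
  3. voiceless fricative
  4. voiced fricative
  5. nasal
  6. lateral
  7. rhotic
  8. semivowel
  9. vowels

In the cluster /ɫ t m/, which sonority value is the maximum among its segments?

/ɫ/ — lateral, sonority 6.
/t/ — voiceless stop, sonority 1.
/m/ — nasal, sonority 5.
The maximum is 6.

6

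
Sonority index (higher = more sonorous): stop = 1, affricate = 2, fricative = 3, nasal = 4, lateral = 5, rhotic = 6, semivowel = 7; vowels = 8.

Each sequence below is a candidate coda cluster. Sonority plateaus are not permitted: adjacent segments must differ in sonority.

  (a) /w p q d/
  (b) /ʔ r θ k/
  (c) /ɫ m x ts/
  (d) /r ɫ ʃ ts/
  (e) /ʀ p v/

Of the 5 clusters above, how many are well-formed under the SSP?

2

(a) 7-1-1-1 → violates
(b) 1-6-3-1 → violates
(c) 5-4-3-2 → obeys
(d) 6-5-3-2 → obeys
(e) 6-1-3 → violates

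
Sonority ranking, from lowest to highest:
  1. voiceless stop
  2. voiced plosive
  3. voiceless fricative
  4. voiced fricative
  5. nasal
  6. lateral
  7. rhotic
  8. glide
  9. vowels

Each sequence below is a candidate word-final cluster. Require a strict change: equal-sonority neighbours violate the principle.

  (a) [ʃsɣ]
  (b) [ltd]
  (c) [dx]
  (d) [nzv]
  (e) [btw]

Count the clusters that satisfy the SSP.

(a) [ʃsɣ]: profile 3-3-4 — violates.
(b) [ltd]: profile 6-1-2 — violates.
(c) [dx]: profile 2-3 — violates.
(d) [nzv]: profile 5-4-4 — violates.
(e) [btw]: profile 2-1-8 — violates.

0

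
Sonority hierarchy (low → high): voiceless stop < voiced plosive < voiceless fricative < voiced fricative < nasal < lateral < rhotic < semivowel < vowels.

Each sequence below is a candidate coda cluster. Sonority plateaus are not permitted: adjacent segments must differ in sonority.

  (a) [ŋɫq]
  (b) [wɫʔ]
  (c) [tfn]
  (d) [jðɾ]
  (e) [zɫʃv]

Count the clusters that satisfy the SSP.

1

(a) [ŋɫq]: profile 5-6-1 — violates.
(b) [wɫʔ]: profile 8-6-1 — obeys.
(c) [tfn]: profile 1-3-5 — violates.
(d) [jðɾ]: profile 8-4-7 — violates.
(e) [zɫʃv]: profile 4-6-3-4 — violates.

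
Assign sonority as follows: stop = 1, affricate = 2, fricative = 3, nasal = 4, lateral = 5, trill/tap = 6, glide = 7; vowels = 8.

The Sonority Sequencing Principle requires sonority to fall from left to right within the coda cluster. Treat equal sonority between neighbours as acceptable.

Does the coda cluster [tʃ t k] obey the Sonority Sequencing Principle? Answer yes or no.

/tʃ/ is an affricate (sonority 2).
/t/ is a stop (sonority 1).
/k/ is a stop (sonority 1).
The profile 2-1-1 is non-increasing (plateaus allowed), so the coda cluster satisfies the SSP.

yes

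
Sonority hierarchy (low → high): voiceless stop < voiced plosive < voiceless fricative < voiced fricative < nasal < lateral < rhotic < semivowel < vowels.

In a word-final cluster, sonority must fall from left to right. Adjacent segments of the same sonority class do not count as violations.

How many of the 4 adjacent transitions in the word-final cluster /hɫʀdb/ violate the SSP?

/h/ — voiceless fricative, sonority 3.
/ɫ/ — lateral, sonority 6.
/ʀ/ — rhotic, sonority 7.
/d/ — voiced plosive, sonority 2.
/b/ — voiced plosive, sonority 2.
/h/→/ɫ/: 3→6 (does not fall) — violation.
/ɫ/→/ʀ/: 6→7 (does not fall) — violation.
/ʀ/→/d/: 7→2 (falls) — ok.
/d/→/b/: 2→2 (plateau, allowed) — ok.

2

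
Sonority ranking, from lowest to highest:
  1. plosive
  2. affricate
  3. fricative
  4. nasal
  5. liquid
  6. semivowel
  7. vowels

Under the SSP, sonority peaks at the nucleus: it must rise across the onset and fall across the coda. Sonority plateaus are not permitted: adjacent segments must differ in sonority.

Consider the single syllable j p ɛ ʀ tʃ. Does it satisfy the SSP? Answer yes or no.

no

Onset: /j/ is a semivowel (sonority 6), /p/ is a plosive (sonority 1); then the nucleus /ɛ/ (sonority 7).
Onset profile 6-1-7 — does not strictly rise throughout.
Coda: /ʀ/ is a liquid (sonority 5), /tʃ/ is an affricate (sonority 2).
Coda profile 7-5-2 — falls from the nucleus.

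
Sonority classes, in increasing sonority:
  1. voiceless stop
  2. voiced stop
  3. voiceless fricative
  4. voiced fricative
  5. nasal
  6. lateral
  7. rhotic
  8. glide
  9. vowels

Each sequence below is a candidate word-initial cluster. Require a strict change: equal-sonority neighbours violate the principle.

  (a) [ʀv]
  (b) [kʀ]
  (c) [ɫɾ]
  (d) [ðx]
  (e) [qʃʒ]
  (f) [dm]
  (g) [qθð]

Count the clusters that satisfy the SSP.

(a) [ʀv]: profile 7-4 — violates.
(b) [kʀ]: profile 1-7 — obeys.
(c) [ɫɾ]: profile 6-7 — obeys.
(d) [ðx]: profile 4-3 — violates.
(e) [qʃʒ]: profile 1-3-4 — obeys.
(f) [dm]: profile 2-5 — obeys.
(g) [qθð]: profile 1-3-4 — obeys.

5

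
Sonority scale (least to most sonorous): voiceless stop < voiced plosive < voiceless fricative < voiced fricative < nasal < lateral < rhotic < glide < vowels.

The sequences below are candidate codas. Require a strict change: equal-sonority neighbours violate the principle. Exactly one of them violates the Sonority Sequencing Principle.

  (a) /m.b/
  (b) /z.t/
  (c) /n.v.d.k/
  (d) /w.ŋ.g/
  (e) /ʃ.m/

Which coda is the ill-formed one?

e

(a) 5-2 → obeys
(b) 4-1 → obeys
(c) 5-4-2-1 → obeys
(d) 8-5-2 → obeys
(e) 3-5 → violates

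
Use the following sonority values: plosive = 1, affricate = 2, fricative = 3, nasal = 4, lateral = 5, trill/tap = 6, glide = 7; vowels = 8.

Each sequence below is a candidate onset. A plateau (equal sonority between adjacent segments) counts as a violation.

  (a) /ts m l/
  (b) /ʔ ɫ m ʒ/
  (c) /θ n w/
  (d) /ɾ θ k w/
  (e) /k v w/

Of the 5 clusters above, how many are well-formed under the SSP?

(a) sonority 2-4-5: well-formed.
(b) sonority 1-5-4-3: ill-formed.
(c) sonority 3-4-7: well-formed.
(d) sonority 6-3-1-7: ill-formed.
(e) sonority 1-3-7: well-formed.

3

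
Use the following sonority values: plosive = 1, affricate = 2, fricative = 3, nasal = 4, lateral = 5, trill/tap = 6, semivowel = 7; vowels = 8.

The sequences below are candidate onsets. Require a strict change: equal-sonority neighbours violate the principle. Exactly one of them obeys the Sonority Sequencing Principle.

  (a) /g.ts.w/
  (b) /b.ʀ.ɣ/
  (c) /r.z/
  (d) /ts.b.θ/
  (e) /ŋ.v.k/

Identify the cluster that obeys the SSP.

(a) 1-2-7 → obeys
(b) 1-6-3 → violates
(c) 6-3 → violates
(d) 2-1-3 → violates
(e) 4-3-1 → violates

a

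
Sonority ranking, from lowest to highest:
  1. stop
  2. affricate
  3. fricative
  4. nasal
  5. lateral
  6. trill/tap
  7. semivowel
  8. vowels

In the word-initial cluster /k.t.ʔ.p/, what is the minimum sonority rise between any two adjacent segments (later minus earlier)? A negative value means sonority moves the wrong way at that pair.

/k/: stop = 1.
/t/: stop = 1.
/ʔ/: stop = 1.
/p/: stop = 1.
/k/→/t/: change +0.
/t/→/ʔ/: change +0.
/ʔ/→/p/: change +0.
Minimum = 0.

0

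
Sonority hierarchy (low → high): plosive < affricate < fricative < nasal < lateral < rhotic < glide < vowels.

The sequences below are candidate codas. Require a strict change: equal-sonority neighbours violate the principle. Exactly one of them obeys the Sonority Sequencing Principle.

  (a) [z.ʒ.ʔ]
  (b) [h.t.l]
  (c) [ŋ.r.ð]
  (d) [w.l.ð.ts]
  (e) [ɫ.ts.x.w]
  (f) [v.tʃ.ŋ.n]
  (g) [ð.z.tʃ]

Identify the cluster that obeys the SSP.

d

(a) sonority 3-3-1: ill-formed.
(b) sonority 3-1-5: ill-formed.
(c) sonority 4-6-3: ill-formed.
(d) sonority 7-5-3-2: well-formed.
(e) sonority 5-2-3-7: ill-formed.
(f) sonority 3-2-4-4: ill-formed.
(g) sonority 3-3-2: ill-formed.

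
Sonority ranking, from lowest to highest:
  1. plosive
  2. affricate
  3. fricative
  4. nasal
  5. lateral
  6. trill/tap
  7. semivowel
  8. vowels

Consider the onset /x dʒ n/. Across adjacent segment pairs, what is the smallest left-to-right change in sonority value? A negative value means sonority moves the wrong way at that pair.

-1

/x/ — fricative, sonority 3.
/dʒ/ — affricate, sonority 2.
/n/ — nasal, sonority 4.
/x/→/dʒ/: change -1.
/dʒ/→/n/: change +2.
Minimum = -1.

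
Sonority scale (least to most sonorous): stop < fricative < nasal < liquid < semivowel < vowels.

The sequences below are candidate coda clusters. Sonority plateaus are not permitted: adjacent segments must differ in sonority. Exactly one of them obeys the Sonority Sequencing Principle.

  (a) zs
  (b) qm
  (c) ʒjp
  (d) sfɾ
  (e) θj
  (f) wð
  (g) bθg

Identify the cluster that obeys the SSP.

f

(a) sonority 2-2: ill-formed.
(b) sonority 1-3: ill-formed.
(c) sonority 2-5-1: ill-formed.
(d) sonority 2-2-4: ill-formed.
(e) sonority 2-5: ill-formed.
(f) sonority 5-2: well-formed.
(g) sonority 1-2-1: ill-formed.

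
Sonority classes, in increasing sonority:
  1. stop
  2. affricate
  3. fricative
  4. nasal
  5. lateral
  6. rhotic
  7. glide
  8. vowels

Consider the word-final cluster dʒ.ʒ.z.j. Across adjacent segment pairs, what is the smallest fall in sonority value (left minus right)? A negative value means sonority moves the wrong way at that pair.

/dʒ/ — affricate, sonority 2.
/ʒ/ — fricative, sonority 3.
/z/ — fricative, sonority 3.
/j/ — glide, sonority 7.
/dʒ/→/ʒ/: change -1.
/ʒ/→/z/: change +0.
/z/→/j/: change -4.
Minimum = -4.

-4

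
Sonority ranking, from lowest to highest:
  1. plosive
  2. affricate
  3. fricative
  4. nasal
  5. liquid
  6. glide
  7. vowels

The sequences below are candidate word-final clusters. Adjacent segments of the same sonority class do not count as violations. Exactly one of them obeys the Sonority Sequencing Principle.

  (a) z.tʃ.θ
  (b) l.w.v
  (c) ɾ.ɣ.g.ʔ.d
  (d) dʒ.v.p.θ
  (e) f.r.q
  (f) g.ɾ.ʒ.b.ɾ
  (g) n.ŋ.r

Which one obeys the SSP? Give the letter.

c

(a) sonority 3-2-3: ill-formed.
(b) sonority 5-6-3: ill-formed.
(c) sonority 5-3-1-1-1: well-formed.
(d) sonority 2-3-1-3: ill-formed.
(e) sonority 3-5-1: ill-formed.
(f) sonority 1-5-3-1-5: ill-formed.
(g) sonority 4-4-5: ill-formed.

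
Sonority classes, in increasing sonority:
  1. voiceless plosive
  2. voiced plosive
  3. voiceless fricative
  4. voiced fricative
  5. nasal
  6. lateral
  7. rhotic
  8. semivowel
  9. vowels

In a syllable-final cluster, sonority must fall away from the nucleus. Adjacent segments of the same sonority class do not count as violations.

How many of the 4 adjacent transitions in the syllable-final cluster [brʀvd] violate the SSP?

1

/b/ — voiced plosive, sonority 2.
/r/ — rhotic, sonority 7.
/ʀ/ — rhotic, sonority 7.
/v/ — voiced fricative, sonority 4.
/d/ — voiced plosive, sonority 2.
/b/→/r/: 2→7 (does not fall) — violation.
/r/→/ʀ/: 7→7 (plateau, allowed) — ok.
/ʀ/→/v/: 7→4 (falls) — ok.
/v/→/d/: 4→2 (falls) — ok.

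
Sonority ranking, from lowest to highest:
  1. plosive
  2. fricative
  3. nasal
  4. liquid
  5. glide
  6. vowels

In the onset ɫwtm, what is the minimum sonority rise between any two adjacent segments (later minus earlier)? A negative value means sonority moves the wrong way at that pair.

/ɫ/ — liquid, sonority 4.
/w/ — glide, sonority 5.
/t/ — plosive, sonority 1.
/m/ — nasal, sonority 3.
/ɫ/→/w/: change +1.
/w/→/t/: change -4.
/t/→/m/: change +2.
Minimum = -4.

-4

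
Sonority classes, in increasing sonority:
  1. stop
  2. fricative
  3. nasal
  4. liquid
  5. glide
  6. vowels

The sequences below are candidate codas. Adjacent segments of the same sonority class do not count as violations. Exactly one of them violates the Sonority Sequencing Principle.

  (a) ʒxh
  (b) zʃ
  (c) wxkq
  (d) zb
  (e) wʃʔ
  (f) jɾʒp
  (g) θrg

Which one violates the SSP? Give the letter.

(a) sonority 2-2-2: well-formed.
(b) sonority 2-2: well-formed.
(c) sonority 5-2-1-1: well-formed.
(d) sonority 2-1: well-formed.
(e) sonority 5-2-1: well-formed.
(f) sonority 5-4-2-1: well-formed.
(g) sonority 2-4-1: ill-formed.

g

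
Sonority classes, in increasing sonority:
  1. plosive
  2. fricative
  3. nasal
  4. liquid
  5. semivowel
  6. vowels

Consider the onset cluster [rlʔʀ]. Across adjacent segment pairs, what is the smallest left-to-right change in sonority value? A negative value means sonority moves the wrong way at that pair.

/r/: liquid = 4.
/l/: liquid = 4.
/ʔ/: plosive = 1.
/ʀ/: liquid = 4.
/r/→/l/: change +0.
/l/→/ʔ/: change -3.
/ʔ/→/ʀ/: change +3.
Minimum = -3.

-3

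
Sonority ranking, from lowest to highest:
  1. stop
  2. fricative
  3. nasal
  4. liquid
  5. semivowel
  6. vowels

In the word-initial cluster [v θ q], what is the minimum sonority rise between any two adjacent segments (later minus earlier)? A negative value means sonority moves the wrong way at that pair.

/v/: fricative = 2.
/θ/: fricative = 2.
/q/: stop = 1.
/v/→/θ/: change +0.
/θ/→/q/: change -1.
Minimum = -1.

-1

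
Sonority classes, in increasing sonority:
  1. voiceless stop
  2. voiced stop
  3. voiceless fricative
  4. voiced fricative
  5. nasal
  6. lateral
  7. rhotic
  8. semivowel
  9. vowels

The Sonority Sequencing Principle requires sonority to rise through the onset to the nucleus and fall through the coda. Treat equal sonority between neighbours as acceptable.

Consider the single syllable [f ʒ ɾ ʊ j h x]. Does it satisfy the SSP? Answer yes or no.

yes

Onset: /f/ is a voiceless fricative (sonority 3), /ʒ/ is a voiced fricative (sonority 4), /ɾ/ is a rhotic (sonority 7); then the nucleus /ʊ/ (sonority 9).
Onset profile 3-4-7-9 — rises to the nucleus.
Coda: /j/ is a semivowel (sonority 8), /h/ is a voiceless fricative (sonority 3), /x/ is a voiceless fricative (sonority 3).
Coda profile 9-8-3-3 — falls from the nucleus.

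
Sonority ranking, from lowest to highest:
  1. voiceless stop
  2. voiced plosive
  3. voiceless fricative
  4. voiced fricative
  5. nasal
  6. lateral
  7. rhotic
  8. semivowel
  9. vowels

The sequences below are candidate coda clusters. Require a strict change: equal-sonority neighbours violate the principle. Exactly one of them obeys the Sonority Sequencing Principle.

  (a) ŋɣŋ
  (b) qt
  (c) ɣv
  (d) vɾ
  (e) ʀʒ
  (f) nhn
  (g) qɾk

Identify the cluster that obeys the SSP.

e

(a) ŋɣŋ: profile 5-4-5 — violates.
(b) qt: profile 1-1 — violates.
(c) ɣv: profile 4-4 — violates.
(d) vɾ: profile 4-7 — violates.
(e) ʀʒ: profile 7-4 — obeys.
(f) nhn: profile 5-3-5 — violates.
(g) qɾk: profile 1-7-1 — violates.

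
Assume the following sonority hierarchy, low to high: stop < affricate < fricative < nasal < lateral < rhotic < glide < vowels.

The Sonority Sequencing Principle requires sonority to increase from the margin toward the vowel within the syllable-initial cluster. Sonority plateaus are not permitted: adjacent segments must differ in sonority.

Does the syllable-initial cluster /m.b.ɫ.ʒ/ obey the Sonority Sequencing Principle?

no

/m/: nasal = 4.
/b/: stop = 1.
/ɫ/: lateral = 5.
/ʒ/: fricative = 3.
The profile is 4-1-5-3. Between /m/ (4) and /b/ (1) sonority does not rise, so the cluster violates the SSP.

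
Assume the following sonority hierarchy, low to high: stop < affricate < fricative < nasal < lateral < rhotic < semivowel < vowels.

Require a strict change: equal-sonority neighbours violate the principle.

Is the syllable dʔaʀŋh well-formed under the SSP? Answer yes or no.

Onset: /d/ is a stop (sonority 1), /ʔ/ is a stop (sonority 1); then the nucleus /a/ (sonority 8).
Onset profile 1-1-8 — does not strictly rise throughout.
Coda: /ʀ/ is a rhotic (sonority 6), /ŋ/ is a nasal (sonority 4), /h/ is a fricative (sonority 3).
Coda profile 8-6-4-3 — falls from the nucleus.

no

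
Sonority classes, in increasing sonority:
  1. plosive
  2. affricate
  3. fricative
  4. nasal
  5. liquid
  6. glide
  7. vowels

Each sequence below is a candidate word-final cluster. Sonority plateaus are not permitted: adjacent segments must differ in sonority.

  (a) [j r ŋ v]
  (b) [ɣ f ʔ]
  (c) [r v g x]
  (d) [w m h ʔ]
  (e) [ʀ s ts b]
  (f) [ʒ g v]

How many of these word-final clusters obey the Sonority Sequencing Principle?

3

(a) [j r ŋ v]: profile 6-5-4-3 — obeys.
(b) [ɣ f ʔ]: profile 3-3-1 — violates.
(c) [r v g x]: profile 5-3-1-3 — violates.
(d) [w m h ʔ]: profile 6-4-3-1 — obeys.
(e) [ʀ s ts b]: profile 5-3-2-1 — obeys.
(f) [ʒ g v]: profile 3-1-3 — violates.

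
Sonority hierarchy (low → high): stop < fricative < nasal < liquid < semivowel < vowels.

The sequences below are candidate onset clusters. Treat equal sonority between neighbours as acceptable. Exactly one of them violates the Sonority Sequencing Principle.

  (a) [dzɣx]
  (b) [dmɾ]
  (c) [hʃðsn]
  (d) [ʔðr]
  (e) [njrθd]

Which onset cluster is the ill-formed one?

e

(a) [dzɣx]: profile 1-2-2-2 — obeys.
(b) [dmɾ]: profile 1-3-4 — obeys.
(c) [hʃðsn]: profile 2-2-2-2-3 — obeys.
(d) [ʔðr]: profile 1-2-4 — obeys.
(e) [njrθd]: profile 3-5-4-2-1 — violates.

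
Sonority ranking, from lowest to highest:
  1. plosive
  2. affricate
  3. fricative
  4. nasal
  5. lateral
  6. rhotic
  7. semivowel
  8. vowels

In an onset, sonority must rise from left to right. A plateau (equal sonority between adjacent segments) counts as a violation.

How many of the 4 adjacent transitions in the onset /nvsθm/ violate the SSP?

3

/n/: nasal = 4.
/v/: fricative = 3.
/s/: fricative = 3.
/θ/: fricative = 3.
/m/: nasal = 4.
/n/→/v/: 4→3 (does not rise) — violation.
/v/→/s/: 3→3 (plateau) — violation.
/s/→/θ/: 3→3 (plateau) — violation.
/θ/→/m/: 3→4 (rises) — ok.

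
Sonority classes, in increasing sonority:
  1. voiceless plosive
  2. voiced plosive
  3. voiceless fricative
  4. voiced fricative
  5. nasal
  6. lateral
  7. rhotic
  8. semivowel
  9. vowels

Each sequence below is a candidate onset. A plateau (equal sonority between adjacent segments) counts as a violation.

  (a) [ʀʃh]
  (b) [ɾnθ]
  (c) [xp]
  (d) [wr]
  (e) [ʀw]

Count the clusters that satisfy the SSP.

1

(a) [ʀʃh]: profile 7-3-3 — violates.
(b) [ɾnθ]: profile 7-5-3 — violates.
(c) [xp]: profile 3-1 — violates.
(d) [wr]: profile 8-7 — violates.
(e) [ʀw]: profile 7-8 — obeys.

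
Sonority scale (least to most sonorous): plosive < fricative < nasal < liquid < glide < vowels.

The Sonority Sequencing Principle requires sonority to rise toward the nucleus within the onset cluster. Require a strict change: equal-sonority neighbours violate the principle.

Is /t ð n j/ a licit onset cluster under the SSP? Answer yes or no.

yes

/t/ — plosive, sonority 1.
/ð/ — fricative, sonority 2.
/n/ — nasal, sonority 3.
/j/ — glide, sonority 5.
The profile 1-2-3-5 strictly rises, so the onset cluster satisfies the SSP.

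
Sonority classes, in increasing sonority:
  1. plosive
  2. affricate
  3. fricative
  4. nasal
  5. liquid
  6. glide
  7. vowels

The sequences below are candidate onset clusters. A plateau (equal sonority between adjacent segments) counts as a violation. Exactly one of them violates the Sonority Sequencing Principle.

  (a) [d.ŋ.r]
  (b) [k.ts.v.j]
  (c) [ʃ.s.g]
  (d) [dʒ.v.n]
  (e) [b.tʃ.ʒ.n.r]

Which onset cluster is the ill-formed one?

(a) [d.ŋ.r]: profile 1-4-5 — obeys.
(b) [k.ts.v.j]: profile 1-2-3-6 — obeys.
(c) [ʃ.s.g]: profile 3-3-1 — violates.
(d) [dʒ.v.n]: profile 2-3-4 — obeys.
(e) [b.tʃ.ʒ.n.r]: profile 1-2-3-4-5 — obeys.

c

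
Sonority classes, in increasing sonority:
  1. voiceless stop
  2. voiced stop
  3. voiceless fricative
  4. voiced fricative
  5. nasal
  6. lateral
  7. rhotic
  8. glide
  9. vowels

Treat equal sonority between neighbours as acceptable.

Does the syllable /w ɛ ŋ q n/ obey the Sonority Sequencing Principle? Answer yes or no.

no

Onset: /w/ is a glide (sonority 8); then the nucleus /ɛ/ (sonority 9).
Onset profile 8-9 — rises to the nucleus.
Coda: /ŋ/ is a nasal (sonority 5), /q/ is a voiceless stop (sonority 1), /n/ is a nasal (sonority 5).
Coda profile 9-5-1-5 — does not fall throughout.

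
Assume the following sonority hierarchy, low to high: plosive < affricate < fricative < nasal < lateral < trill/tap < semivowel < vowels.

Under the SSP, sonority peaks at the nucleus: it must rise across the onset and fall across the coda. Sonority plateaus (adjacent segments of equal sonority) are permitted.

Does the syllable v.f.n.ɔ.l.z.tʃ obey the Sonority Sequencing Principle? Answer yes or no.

yes

Onset: /v/ is a fricative (sonority 3), /f/ is a fricative (sonority 3), /n/ is a nasal (sonority 4); then the nucleus /ɔ/ (sonority 8).
Onset profile 3-3-4-8 — rises to the nucleus.
Coda: /l/ is a lateral (sonority 5), /z/ is a fricative (sonority 3), /tʃ/ is an affricate (sonority 2).
Coda profile 8-5-3-2 — falls from the nucleus.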